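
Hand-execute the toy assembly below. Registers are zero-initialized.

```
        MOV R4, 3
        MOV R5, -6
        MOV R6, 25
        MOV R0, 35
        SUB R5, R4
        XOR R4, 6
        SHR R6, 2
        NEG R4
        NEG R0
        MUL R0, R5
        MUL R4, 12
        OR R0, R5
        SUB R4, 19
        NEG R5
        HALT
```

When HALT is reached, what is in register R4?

-79

MOV R4, 3 → R4=3
MOV R5, -6 → R5=-6
MOV R6, 25 → R6=25
MOV R0, 35 → R0=35
SUB R5, R4 → R5=(-6)-3=-9
XOR R4, 6 → R4=3^6=5
SHR R6, 2 → R6=25>>2=6
NEG R4 → R4=-(5)=-5
NEG R0 → R0=-(35)=-35
MUL R0, R5 → R0=(-35)*(-9)=315
MUL R4, 12 → R4=(-5)*12=-60
OR R0, R5 → R0=315|(-9)=-1
SUB R4, 19 → R4=(-60)-19=-79
NEG R5 → R5=-(-9)=9
halt.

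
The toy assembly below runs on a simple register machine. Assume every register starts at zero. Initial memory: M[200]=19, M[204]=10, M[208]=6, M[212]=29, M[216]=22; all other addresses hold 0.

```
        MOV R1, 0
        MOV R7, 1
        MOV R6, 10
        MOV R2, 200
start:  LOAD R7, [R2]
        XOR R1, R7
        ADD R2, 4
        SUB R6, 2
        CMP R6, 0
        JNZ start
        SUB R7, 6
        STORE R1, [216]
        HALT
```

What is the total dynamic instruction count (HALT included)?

37

MOV R1, 0 → R1=0
MOV R7, 1 → R7=1
MOV R6, 10 → R6=10
MOV R2, 200 → R2=200
LOAD R7, [R2] → R7=M[200]=19
XOR R1, R7 → R1=0^19=19
ADD R2, 4 → R2=200+4=204
SUB R6, 2 → R6=10-2=8
CMP R6, 0  (cmp 8,0)
JNZ start: taken
LOAD R7, [R2] → R7=M[204]=10
XOR R1, R7 → R1=19^10=25
ADD R2, 4 → R2=204+4=208
SUB R6, 2 → R6=8-2=6
CMP R6, 0  (cmp 6,0)
JNZ start: taken
LOAD R7, [R2] → R7=M[208]=6
XOR R1, R7 → R1=25^6=31
ADD R2, 4 → R2=208+4=212
SUB R6, 2 → R6=6-2=4
CMP R6, 0  (cmp 4,0)
JNZ start: taken
LOAD R7, [R2] → R7=M[212]=29
XOR R1, R7 → R1=31^29=2
ADD R2, 4 → R2=212+4=216
SUB R6, 2 → R6=4-2=2
CMP R6, 0  (cmp 2,0)
JNZ start: taken
LOAD R7, [R2] → R7=M[216]=22
XOR R1, R7 → R1=2^22=20
ADD R2, 4 → R2=216+4=220
SUB R6, 2 → R6=2-2=0
CMP R6, 0  (cmp 0,0)
JNZ start: not taken
SUB R7, 6 → R7=22-6=16
STORE R1, [216] → M[216]=20
halt.
Total executed instructions: 37.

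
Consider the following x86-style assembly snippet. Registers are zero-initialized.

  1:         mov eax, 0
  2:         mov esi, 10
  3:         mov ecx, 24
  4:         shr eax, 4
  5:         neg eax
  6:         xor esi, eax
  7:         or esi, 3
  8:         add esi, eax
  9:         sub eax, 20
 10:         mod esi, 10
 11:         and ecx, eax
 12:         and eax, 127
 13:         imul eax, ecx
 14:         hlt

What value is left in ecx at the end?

mov eax, 0 → eax=0
mov esi, 10 → esi=10
mov ecx, 24 → ecx=24
shr eax, 4 → eax=0>>4=0
neg eax → eax=-(0)=0
xor esi, eax → esi=10^0=10
or esi, 3 → esi=10|3=11
add esi, eax → esi=11+0=11
sub eax, 20 → eax=0-20=-20
mod esi, 10 → esi=11%10=1
and ecx, eax → ecx=24&(-20)=8
and eax, 127 → eax=(-20)&127=108
imul eax, ecx → eax=108*8=864
halt.

8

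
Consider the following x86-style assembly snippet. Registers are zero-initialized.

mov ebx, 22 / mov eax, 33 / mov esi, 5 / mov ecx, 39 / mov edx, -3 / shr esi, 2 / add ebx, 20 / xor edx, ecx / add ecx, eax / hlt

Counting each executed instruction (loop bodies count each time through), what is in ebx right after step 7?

42

mov ebx, 22 → ebx=22
mov eax, 33 → eax=33
mov esi, 5 → esi=5
mov ecx, 39 → ecx=39
mov edx, -3 → edx=-3
shr esi, 2 → esi=5>>2=1
add ebx, 20 → ebx=22+20=42
After step 7: ebx = 42.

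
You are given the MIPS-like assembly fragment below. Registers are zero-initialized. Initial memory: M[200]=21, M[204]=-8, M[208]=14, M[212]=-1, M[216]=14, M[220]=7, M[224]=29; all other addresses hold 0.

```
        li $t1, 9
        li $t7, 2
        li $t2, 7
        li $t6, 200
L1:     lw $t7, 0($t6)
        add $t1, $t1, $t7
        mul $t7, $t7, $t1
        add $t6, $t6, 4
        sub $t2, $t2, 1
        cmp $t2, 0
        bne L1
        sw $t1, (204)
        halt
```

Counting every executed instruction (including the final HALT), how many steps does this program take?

55

li $t1, 9 → $t1=9
li $t7, 2 → $t7=2
li $t2, 7 → $t2=7
li $t6, 200 → $t6=200
lw $t7, 0($t6) → $t7=M[200]=21
add $t1, $t1, $t7 → $t1=9+21=30
mul $t7, $t7, $t1 → $t7=21*30=630
add $t6, $t6, 4 → $t6=200+4=204
sub $t2, $t2, 1 → $t2=7-1=6
cmp $t2, 0  (cmp 6,0)
bne L1: taken
lw $t7, 0($t6) → $t7=M[204]=-8
add $t1, $t1, $t7 → $t1=30+(-8)=22
mul $t7, $t7, $t1 → $t7=(-8)*22=-176
add $t6, $t6, 4 → $t6=204+4=208
sub $t2, $t2, 1 → $t2=6-1=5
cmp $t2, 0  (cmp 5,0)
bne L1: taken
lw $t7, 0($t6) → $t7=M[208]=14
add $t1, $t1, $t7 → $t1=22+14=36
mul $t7, $t7, $t1 → $t7=14*36=504
add $t6, $t6, 4 → $t6=208+4=212
sub $t2, $t2, 1 → $t2=5-1=4
cmp $t2, 0  (cmp 4,0)
bne L1: taken
lw $t7, 0($t6) → $t7=M[212]=-1
add $t1, $t1, $t7 → $t1=36+(-1)=35
mul $t7, $t7, $t1 → $t7=(-1)*35=-35
add $t6, $t6, 4 → $t6=212+4=216
sub $t2, $t2, 1 → $t2=4-1=3
cmp $t2, 0  (cmp 3,0)
bne L1: taken
lw $t7, 0($t6) → $t7=M[216]=14
add $t1, $t1, $t7 → $t1=35+14=49
mul $t7, $t7, $t1 → $t7=14*49=686
add $t6, $t6, 4 → $t6=216+4=220
sub $t2, $t2, 1 → $t2=3-1=2
cmp $t2, 0  (cmp 2,0)
bne L1: taken
lw $t7, 0($t6) → $t7=M[220]=7
add $t1, $t1, $t7 → $t1=49+7=56
mul $t7, $t7, $t1 → $t7=7*56=392
add $t6, $t6, 4 → $t6=220+4=224
sub $t2, $t2, 1 → $t2=2-1=1
cmp $t2, 0  (cmp 1,0)
bne L1: taken
lw $t7, 0($t6) → $t7=M[224]=29
add $t1, $t1, $t7 → $t1=56+29=85
mul $t7, $t7, $t1 → $t7=29*85=2465
add $t6, $t6, 4 → $t6=224+4=228
sub $t2, $t2, 1 → $t2=1-1=0
cmp $t2, 0  (cmp 0,0)
bne L1: not taken
sw $t1, (204) → M[204]=85
halt.
Total executed instructions: 55.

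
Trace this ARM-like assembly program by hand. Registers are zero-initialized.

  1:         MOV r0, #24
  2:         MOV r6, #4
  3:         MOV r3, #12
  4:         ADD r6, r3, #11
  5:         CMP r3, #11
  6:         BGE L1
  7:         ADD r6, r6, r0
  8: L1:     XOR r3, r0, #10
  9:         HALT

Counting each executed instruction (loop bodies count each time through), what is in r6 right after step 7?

23

r0=24
r6=4
r3=12
r6=12+11=23
CMP r3, #11  (cmp 12,11)
BGE L1: taken
r3=24^10=18
After step 7: r6 = 23.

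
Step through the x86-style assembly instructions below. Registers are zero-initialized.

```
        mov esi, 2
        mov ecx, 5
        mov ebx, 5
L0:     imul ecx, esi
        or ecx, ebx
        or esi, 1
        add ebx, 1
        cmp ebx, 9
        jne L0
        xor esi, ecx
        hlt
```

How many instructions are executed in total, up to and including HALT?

29

after mov esi, 2: esi=2
after mov ecx, 5: ecx=5
after mov ebx, 5: ebx=5
after imul ecx, esi: ecx=5*2=10
after or ecx, ebx: ecx=10|5=15
after or esi, 1: esi=2|1=3
after add ebx, 1: ebx=5+1=6
cmp ebx, 9  (cmp 6,9)
jne L0: taken
after imul ecx, esi: ecx=15*3=45
after or ecx, ebx: ecx=45|6=47
after or esi, 1: esi=3|1=3
after add ebx, 1: ebx=6+1=7
cmp ebx, 9  (cmp 7,9)
jne L0: taken
after imul ecx, esi: ecx=47*3=141
after or ecx, ebx: ecx=141|7=143
after or esi, 1: esi=3|1=3
after add ebx, 1: ebx=7+1=8
cmp ebx, 9  (cmp 8,9)
jne L0: taken
after imul ecx, esi: ecx=143*3=429
after or ecx, ebx: ecx=429|8=429
after or esi, 1: esi=3|1=3
after add ebx, 1: ebx=8+1=9
cmp ebx, 9  (cmp 9,9)
jne L0: not taken
after xor esi, ecx: esi=3^429=430
halt.
Total executed instructions: 29.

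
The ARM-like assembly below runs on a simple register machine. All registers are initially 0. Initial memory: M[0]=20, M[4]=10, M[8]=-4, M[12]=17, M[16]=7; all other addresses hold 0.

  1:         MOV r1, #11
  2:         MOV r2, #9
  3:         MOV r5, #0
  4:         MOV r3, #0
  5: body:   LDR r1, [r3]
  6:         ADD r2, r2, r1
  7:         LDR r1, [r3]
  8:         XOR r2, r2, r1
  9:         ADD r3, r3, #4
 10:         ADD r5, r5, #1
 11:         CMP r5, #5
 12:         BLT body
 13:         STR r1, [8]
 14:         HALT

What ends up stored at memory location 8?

7

after MOV r1, #11: r1=11
after MOV r2, #9: r2=9
after MOV r5, #0: r5=0
after MOV r3, #0: r3=0
after LDR r1, [r3]: r1=M[0]=20
after ADD r2, r2, r1: r2=9+20=29
after LDR r1, [r3]: r1=M[0]=20
after XOR r2, r2, r1: r2=29^20=9
after ADD r3, r3, #4: r3=0+4=4
after ADD r5, r5, #1: r5=0+1=1
CMP r5, #5  (cmp 1,5)
BLT body: taken
after LDR r1, [r3]: r1=M[4]=10
after ADD r2, r2, r1: r2=9+10=19
after LDR r1, [r3]: r1=M[4]=10
after XOR r2, r2, r1: r2=19^10=25
after ADD r3, r3, #4: r3=4+4=8
after ADD r5, r5, #1: r5=1+1=2
CMP r5, #5  (cmp 2,5)
BLT body: taken
after LDR r1, [r3]: r1=M[8]=-4
after ADD r2, r2, r1: r2=25+(-4)=21
after LDR r1, [r3]: r1=M[8]=-4
after XOR r2, r2, r1: r2=21^(-4)=-23
after ADD r3, r3, #4: r3=8+4=12
after ADD r5, r5, #1: r5=2+1=3
CMP r5, #5  (cmp 3,5)
BLT body: taken
after LDR r1, [r3]: r1=M[12]=17
after ADD r2, r2, r1: r2=(-23)+17=-6
after LDR r1, [r3]: r1=M[12]=17
after XOR r2, r2, r1: r2=(-6)^17=-21
after ADD r3, r3, #4: r3=12+4=16
after ADD r5, r5, #1: r5=3+1=4
CMP r5, #5  (cmp 4,5)
BLT body: taken
after LDR r1, [r3]: r1=M[16]=7
after ADD r2, r2, r1: r2=(-21)+7=-14
after LDR r1, [r3]: r1=M[16]=7
after XOR r2, r2, r1: r2=(-14)^7=-11
after ADD r3, r3, #4: r3=16+4=20
after ADD r5, r5, #1: r5=4+1=5
CMP r5, #5  (cmp 5,5)
BLT body: not taken
STR r1, [8] → M[8]=7
halt.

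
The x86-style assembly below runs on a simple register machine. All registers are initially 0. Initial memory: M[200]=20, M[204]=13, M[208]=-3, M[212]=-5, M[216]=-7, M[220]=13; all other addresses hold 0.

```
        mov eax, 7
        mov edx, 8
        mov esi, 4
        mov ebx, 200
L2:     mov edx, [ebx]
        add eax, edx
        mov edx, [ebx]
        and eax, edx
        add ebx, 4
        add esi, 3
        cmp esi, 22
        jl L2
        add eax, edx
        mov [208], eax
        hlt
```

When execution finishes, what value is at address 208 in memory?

18

eax=7
edx=8
esi=4
ebx=200
edx=M[200]=20
eax=7+20=27
edx=M[200]=20
eax=27&20=16
ebx=200+4=204
esi=4+3=7
cmp esi, 22  (cmp 7,22)
jl L2: taken
edx=M[204]=13
eax=16+13=29
edx=M[204]=13
eax=29&13=13
ebx=204+4=208
esi=7+3=10
cmp esi, 22  (cmp 10,22)
jl L2: taken
edx=M[208]=-3
eax=13+(-3)=10
edx=M[208]=-3
eax=10&(-3)=8
ebx=208+4=212
esi=10+3=13
cmp esi, 22  (cmp 13,22)
jl L2: taken
edx=M[212]=-5
eax=8+(-5)=3
edx=M[212]=-5
eax=3&(-5)=3
ebx=212+4=216
esi=13+3=16
cmp esi, 22  (cmp 16,22)
jl L2: taken
edx=M[216]=-7
eax=3+(-7)=-4
edx=M[216]=-7
eax=(-4)&(-7)=-8
ebx=216+4=220
esi=16+3=19
cmp esi, 22  (cmp 19,22)
jl L2: taken
edx=M[220]=13
eax=(-8)+13=5
edx=M[220]=13
eax=5&13=5
ebx=220+4=224
esi=19+3=22
cmp esi, 22  (cmp 22,22)
jl L2: not taken
eax=5+13=18
mov [208], eax → M[208]=18
halt.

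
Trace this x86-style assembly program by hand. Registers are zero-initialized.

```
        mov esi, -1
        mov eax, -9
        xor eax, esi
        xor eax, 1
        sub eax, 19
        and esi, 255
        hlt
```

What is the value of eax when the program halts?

-10

after mov esi, -1: esi=-1
after mov eax, -9: eax=-9
after xor eax, esi: eax=(-9)^(-1)=8
after xor eax, 1: eax=8^1=9
after sub eax, 19: eax=9-19=-10
after and esi, 255: esi=(-1)&255=255
halt.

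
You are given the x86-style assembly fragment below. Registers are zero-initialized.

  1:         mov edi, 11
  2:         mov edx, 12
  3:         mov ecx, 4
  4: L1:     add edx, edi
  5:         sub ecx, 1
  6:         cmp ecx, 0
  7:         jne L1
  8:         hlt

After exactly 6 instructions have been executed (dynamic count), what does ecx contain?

3

after mov edi, 11: edi=11
after mov edx, 12: edx=12
after mov ecx, 4: ecx=4
after add edx, edi: edx=12+11=23
after sub ecx, 1: ecx=4-1=3
cmp ecx, 0  (cmp 3,0)
After step 6: ecx = 3.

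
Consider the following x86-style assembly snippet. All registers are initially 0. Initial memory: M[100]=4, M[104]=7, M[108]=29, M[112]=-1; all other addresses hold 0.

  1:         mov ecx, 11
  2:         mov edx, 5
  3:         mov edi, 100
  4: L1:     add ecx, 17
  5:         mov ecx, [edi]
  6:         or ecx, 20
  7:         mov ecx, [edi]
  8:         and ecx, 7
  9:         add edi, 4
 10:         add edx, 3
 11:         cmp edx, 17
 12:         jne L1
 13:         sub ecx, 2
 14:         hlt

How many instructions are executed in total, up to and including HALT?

41

after mov ecx, 11: ecx=11
after mov edx, 5: edx=5
after mov edi, 100: edi=100
after add ecx, 17: ecx=11+17=28
after mov ecx, [edi]: ecx=M[100]=4
after or ecx, 20: ecx=4|20=20
after mov ecx, [edi]: ecx=M[100]=4
after and ecx, 7: ecx=4&7=4
after add edi, 4: edi=100+4=104
after add edx, 3: edx=5+3=8
cmp edx, 17  (cmp 8,17)
jne L1: taken
after add ecx, 17: ecx=4+17=21
after mov ecx, [edi]: ecx=M[104]=7
after or ecx, 20: ecx=7|20=23
after mov ecx, [edi]: ecx=M[104]=7
after and ecx, 7: ecx=7&7=7
after add edi, 4: edi=104+4=108
after add edx, 3: edx=8+3=11
cmp edx, 17  (cmp 11,17)
jne L1: taken
after add ecx, 17: ecx=7+17=24
after mov ecx, [edi]: ecx=M[108]=29
after or ecx, 20: ecx=29|20=29
after mov ecx, [edi]: ecx=M[108]=29
after and ecx, 7: ecx=29&7=5
after add edi, 4: edi=108+4=112
after add edx, 3: edx=11+3=14
cmp edx, 17  (cmp 14,17)
jne L1: taken
after add ecx, 17: ecx=5+17=22
after mov ecx, [edi]: ecx=M[112]=-1
after or ecx, 20: ecx=(-1)|20=-1
after mov ecx, [edi]: ecx=M[112]=-1
after and ecx, 7: ecx=(-1)&7=7
after add edi, 4: edi=112+4=116
after add edx, 3: edx=14+3=17
cmp edx, 17  (cmp 17,17)
jne L1: not taken
after sub ecx, 2: ecx=7-2=5
halt.
Total executed instructions: 41.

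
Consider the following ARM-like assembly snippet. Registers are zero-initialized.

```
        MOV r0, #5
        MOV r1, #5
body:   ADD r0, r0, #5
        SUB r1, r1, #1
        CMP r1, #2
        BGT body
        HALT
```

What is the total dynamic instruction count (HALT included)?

15

after MOV r0, #5: r0=5
after MOV r1, #5: r1=5
after ADD r0, r0, #5: r0=5+5=10
after SUB r1, r1, #1: r1=5-1=4
CMP r1, #2  (cmp 4,2)
BGT body: taken
after ADD r0, r0, #5: r0=10+5=15
after SUB r1, r1, #1: r1=4-1=3
CMP r1, #2  (cmp 3,2)
BGT body: taken
after ADD r0, r0, #5: r0=15+5=20
after SUB r1, r1, #1: r1=3-1=2
CMP r1, #2  (cmp 2,2)
BGT body: not taken
halt.
Total executed instructions: 15.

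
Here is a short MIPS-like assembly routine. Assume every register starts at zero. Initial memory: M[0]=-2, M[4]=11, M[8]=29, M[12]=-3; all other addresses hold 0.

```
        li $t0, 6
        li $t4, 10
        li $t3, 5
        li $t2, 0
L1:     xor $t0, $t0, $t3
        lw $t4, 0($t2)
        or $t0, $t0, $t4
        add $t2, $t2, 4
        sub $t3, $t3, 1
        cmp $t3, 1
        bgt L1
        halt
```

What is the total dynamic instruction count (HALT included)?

33

li $t0, 6 → $t0=6
li $t4, 10 → $t4=10
li $t3, 5 → $t3=5
li $t2, 0 → $t2=0
xor $t0, $t0, $t3 → $t0=6^5=3
lw $t4, 0($t2) → $t4=M[0]=-2
or $t0, $t0, $t4 → $t0=3|(-2)=-1
add $t2, $t2, 4 → $t2=0+4=4
sub $t3, $t3, 1 → $t3=5-1=4
cmp $t3, 1  (cmp 4,1)
bgt L1: taken
xor $t0, $t0, $t3 → $t0=(-1)^4=-5
lw $t4, 0($t2) → $t4=M[4]=11
or $t0, $t0, $t4 → $t0=(-5)|11=-5
add $t2, $t2, 4 → $t2=4+4=8
sub $t3, $t3, 1 → $t3=4-1=3
cmp $t3, 1  (cmp 3,1)
bgt L1: taken
xor $t0, $t0, $t3 → $t0=(-5)^3=-8
lw $t4, 0($t2) → $t4=M[8]=29
or $t0, $t0, $t4 → $t0=(-8)|29=-3
add $t2, $t2, 4 → $t2=8+4=12
sub $t3, $t3, 1 → $t3=3-1=2
cmp $t3, 1  (cmp 2,1)
bgt L1: taken
xor $t0, $t0, $t3 → $t0=(-3)^2=-1
lw $t4, 0($t2) → $t4=M[12]=-3
or $t0, $t0, $t4 → $t0=(-1)|(-3)=-1
add $t2, $t2, 4 → $t2=12+4=16
sub $t3, $t3, 1 → $t3=2-1=1
cmp $t3, 1  (cmp 1,1)
bgt L1: not taken
halt.
Total executed instructions: 33.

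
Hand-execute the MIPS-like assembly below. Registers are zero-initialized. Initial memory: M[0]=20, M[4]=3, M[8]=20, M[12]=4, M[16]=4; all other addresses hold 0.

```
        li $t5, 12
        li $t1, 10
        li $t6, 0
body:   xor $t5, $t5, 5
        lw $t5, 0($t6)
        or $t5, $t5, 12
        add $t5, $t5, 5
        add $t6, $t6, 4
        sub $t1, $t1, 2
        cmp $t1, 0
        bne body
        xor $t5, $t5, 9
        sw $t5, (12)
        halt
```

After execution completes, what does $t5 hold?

24

$t5=12
$t1=10
$t6=0
$t5=12^5=9
$t5=M[0]=20
$t5=20|12=28
$t5=28+5=33
$t6=0+4=4
$t1=10-2=8
cmp $t1, 0  (cmp 8,0)
bne body: taken
$t5=33^5=36
$t5=M[4]=3
$t5=3|12=15
$t5=15+5=20
$t6=4+4=8
$t1=8-2=6
cmp $t1, 0  (cmp 6,0)
bne body: taken
$t5=20^5=17
$t5=M[8]=20
$t5=20|12=28
$t5=28+5=33
$t6=8+4=12
$t1=6-2=4
cmp $t1, 0  (cmp 4,0)
bne body: taken
$t5=33^5=36
$t5=M[12]=4
$t5=4|12=12
$t5=12+5=17
$t6=12+4=16
$t1=4-2=2
cmp $t1, 0  (cmp 2,0)
bne body: taken
$t5=17^5=20
$t5=M[16]=4
$t5=4|12=12
$t5=12+5=17
$t6=16+4=20
$t1=2-2=0
cmp $t1, 0  (cmp 0,0)
bne body: not taken
$t5=17^9=24
sw $t5, (12) → M[12]=24
halt.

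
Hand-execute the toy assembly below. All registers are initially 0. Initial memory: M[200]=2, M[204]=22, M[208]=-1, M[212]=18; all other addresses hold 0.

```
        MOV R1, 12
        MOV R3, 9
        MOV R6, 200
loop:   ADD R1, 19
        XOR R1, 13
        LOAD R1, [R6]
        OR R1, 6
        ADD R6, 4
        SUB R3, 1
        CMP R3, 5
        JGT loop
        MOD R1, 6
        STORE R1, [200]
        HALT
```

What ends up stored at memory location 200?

R1=12
R3=9
R6=200
R1=12+19=31
R1=31^13=18
R1=M[200]=2
R1=2|6=6
R6=200+4=204
R3=9-1=8
CMP R3, 5  (cmp 8,5)
JGT loop: taken
R1=6+19=25
R1=25^13=20
R1=M[204]=22
R1=22|6=22
R6=204+4=208
R3=8-1=7
CMP R3, 5  (cmp 7,5)
JGT loop: taken
R1=22+19=41
R1=41^13=36
R1=M[208]=-1
R1=(-1)|6=-1
R6=208+4=212
R3=7-1=6
CMP R3, 5  (cmp 6,5)
JGT loop: taken
R1=(-1)+19=18
R1=18^13=31
R1=M[212]=18
R1=18|6=22
R6=212+4=216
R3=6-1=5
CMP R3, 5  (cmp 5,5)
JGT loop: not taken
R1=22%6=4
STORE R1, [200] → M[200]=4
halt.

4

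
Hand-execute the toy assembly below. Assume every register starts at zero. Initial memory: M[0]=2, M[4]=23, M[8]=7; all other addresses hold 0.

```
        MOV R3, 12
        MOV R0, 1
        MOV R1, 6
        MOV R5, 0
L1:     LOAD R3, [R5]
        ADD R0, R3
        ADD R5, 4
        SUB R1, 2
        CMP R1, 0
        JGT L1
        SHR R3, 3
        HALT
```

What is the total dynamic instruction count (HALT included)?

R3=12
R0=1
R1=6
R5=0
R3=M[0]=2
R0=1+2=3
R5=0+4=4
R1=6-2=4
CMP R1, 0  (cmp 4,0)
JGT L1: taken
R3=M[4]=23
R0=3+23=26
R5=4+4=8
R1=4-2=2
CMP R1, 0  (cmp 2,0)
JGT L1: taken
R3=M[8]=7
R0=26+7=33
R5=8+4=12
R1=2-2=0
CMP R1, 0  (cmp 0,0)
JGT L1: not taken
R3=7>>3=0
halt.
Total executed instructions: 24.

24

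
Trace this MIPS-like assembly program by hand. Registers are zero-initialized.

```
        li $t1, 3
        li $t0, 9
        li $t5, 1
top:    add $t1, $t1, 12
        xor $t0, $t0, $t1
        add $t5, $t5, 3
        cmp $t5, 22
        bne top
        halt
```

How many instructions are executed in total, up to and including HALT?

39

$t1=3
$t0=9
$t5=1
$t1=3+12=15
$t0=9^15=6
$t5=1+3=4
cmp $t5, 22  (cmp 4,22)
bne top: taken
$t1=15+12=27
$t0=6^27=29
$t5=4+3=7
cmp $t5, 22  (cmp 7,22)
bne top: taken
$t1=27+12=39
$t0=29^39=58
$t5=7+3=10
cmp $t5, 22  (cmp 10,22)
bne top: taken
$t1=39+12=51
$t0=58^51=9
$t5=10+3=13
cmp $t5, 22  (cmp 13,22)
bne top: taken
$t1=51+12=63
$t0=9^63=54
$t5=13+3=16
cmp $t5, 22  (cmp 16,22)
bne top: taken
$t1=63+12=75
$t0=54^75=125
$t5=16+3=19
cmp $t5, 22  (cmp 19,22)
bne top: taken
$t1=75+12=87
$t0=125^87=42
$t5=19+3=22
cmp $t5, 22  (cmp 22,22)
bne top: not taken
halt.
Total executed instructions: 39.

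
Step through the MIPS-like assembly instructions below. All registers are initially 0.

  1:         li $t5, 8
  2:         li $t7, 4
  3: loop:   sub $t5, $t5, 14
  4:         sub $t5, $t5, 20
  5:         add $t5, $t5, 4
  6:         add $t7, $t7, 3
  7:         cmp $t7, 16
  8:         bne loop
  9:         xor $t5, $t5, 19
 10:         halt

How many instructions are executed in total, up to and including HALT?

li $t5, 8 → $t5=8
li $t7, 4 → $t7=4
sub $t5, $t5, 14 → $t5=8-14=-6
sub $t5, $t5, 20 → $t5=(-6)-20=-26
add $t5, $t5, 4 → $t5=(-26)+4=-22
add $t7, $t7, 3 → $t7=4+3=7
cmp $t7, 16  (cmp 7,16)
bne loop: taken
sub $t5, $t5, 14 → $t5=(-22)-14=-36
sub $t5, $t5, 20 → $t5=(-36)-20=-56
add $t5, $t5, 4 → $t5=(-56)+4=-52
add $t7, $t7, 3 → $t7=7+3=10
cmp $t7, 16  (cmp 10,16)
bne loop: taken
sub $t5, $t5, 14 → $t5=(-52)-14=-66
sub $t5, $t5, 20 → $t5=(-66)-20=-86
add $t5, $t5, 4 → $t5=(-86)+4=-82
add $t7, $t7, 3 → $t7=10+3=13
cmp $t7, 16  (cmp 13,16)
bne loop: taken
sub $t5, $t5, 14 → $t5=(-82)-14=-96
sub $t5, $t5, 20 → $t5=(-96)-20=-116
add $t5, $t5, 4 → $t5=(-116)+4=-112
add $t7, $t7, 3 → $t7=13+3=16
cmp $t7, 16  (cmp 16,16)
bne loop: not taken
xor $t5, $t5, 19 → $t5=(-112)^19=-125
halt.
Total executed instructions: 28.

28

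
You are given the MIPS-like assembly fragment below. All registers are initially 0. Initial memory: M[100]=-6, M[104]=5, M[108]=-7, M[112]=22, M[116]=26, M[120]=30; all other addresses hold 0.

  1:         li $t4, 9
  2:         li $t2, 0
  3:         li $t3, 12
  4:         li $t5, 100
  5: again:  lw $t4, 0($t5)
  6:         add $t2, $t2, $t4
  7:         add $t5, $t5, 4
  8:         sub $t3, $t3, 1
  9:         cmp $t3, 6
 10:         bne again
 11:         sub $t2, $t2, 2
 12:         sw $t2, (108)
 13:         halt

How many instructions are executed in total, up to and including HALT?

43

$t4=9
$t2=0
$t3=12
$t5=100
$t4=M[100]=-6
$t2=0+(-6)=-6
$t5=100+4=104
$t3=12-1=11
cmp $t3, 6  (cmp 11,6)
bne again: taken
$t4=M[104]=5
$t2=(-6)+5=-1
$t5=104+4=108
$t3=11-1=10
cmp $t3, 6  (cmp 10,6)
bne again: taken
$t4=M[108]=-7
$t2=(-1)+(-7)=-8
$t5=108+4=112
$t3=10-1=9
cmp $t3, 6  (cmp 9,6)
bne again: taken
$t4=M[112]=22
$t2=(-8)+22=14
$t5=112+4=116
$t3=9-1=8
cmp $t3, 6  (cmp 8,6)
bne again: taken
$t4=M[116]=26
$t2=14+26=40
$t5=116+4=120
$t3=8-1=7
cmp $t3, 6  (cmp 7,6)
bne again: taken
$t4=M[120]=30
$t2=40+30=70
$t5=120+4=124
$t3=7-1=6
cmp $t3, 6  (cmp 6,6)
bne again: not taken
$t2=70-2=68
sw $t2, (108) → M[108]=68
halt.
Total executed instructions: 43.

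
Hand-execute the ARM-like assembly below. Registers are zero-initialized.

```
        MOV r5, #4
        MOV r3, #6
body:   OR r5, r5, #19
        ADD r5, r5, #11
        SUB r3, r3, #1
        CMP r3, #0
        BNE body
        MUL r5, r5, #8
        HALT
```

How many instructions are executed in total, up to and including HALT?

MOV r5, #4 → r5=4
MOV r3, #6 → r3=6
OR r5, r5, #19 → r5=4|19=23
ADD r5, r5, #11 → r5=23+11=34
SUB r3, r3, #1 → r3=6-1=5
CMP r3, #0  (cmp 5,0)
BNE body: taken
OR r5, r5, #19 → r5=34|19=51
ADD r5, r5, #11 → r5=51+11=62
SUB r3, r3, #1 → r3=5-1=4
CMP r3, #0  (cmp 4,0)
BNE body: taken
OR r5, r5, #19 → r5=62|19=63
ADD r5, r5, #11 → r5=63+11=74
SUB r3, r3, #1 → r3=4-1=3
CMP r3, #0  (cmp 3,0)
BNE body: taken
OR r5, r5, #19 → r5=74|19=91
ADD r5, r5, #11 → r5=91+11=102
SUB r3, r3, #1 → r3=3-1=2
CMP r3, #0  (cmp 2,0)
BNE body: taken
OR r5, r5, #19 → r5=102|19=119
ADD r5, r5, #11 → r5=119+11=130
SUB r3, r3, #1 → r3=2-1=1
CMP r3, #0  (cmp 1,0)
BNE body: taken
OR r5, r5, #19 → r5=130|19=147
ADD r5, r5, #11 → r5=147+11=158
SUB r3, r3, #1 → r3=1-1=0
CMP r3, #0  (cmp 0,0)
BNE body: not taken
MUL r5, r5, #8 → r5=158*8=1264
halt.
Total executed instructions: 34.

34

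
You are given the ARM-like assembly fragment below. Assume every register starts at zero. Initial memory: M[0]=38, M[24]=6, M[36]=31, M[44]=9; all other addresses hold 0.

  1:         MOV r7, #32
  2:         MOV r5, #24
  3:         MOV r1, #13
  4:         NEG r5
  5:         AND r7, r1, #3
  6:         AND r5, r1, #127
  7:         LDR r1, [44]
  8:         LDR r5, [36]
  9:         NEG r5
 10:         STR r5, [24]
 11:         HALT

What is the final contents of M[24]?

after MOV r7, #32: r7=32
after MOV r5, #24: r5=24
after MOV r1, #13: r1=13
after NEG r5: r5=-(24)=-24
after AND r7, r1, #3: r7=13&3=1
after AND r5, r1, #127: r5=13&127=13
after LDR r1, [44]: r1=M[44]=9
after LDR r5, [36]: r5=M[36]=31
after NEG r5: r5=-(31)=-31
STR r5, [24] → M[24]=-31
halt.

-31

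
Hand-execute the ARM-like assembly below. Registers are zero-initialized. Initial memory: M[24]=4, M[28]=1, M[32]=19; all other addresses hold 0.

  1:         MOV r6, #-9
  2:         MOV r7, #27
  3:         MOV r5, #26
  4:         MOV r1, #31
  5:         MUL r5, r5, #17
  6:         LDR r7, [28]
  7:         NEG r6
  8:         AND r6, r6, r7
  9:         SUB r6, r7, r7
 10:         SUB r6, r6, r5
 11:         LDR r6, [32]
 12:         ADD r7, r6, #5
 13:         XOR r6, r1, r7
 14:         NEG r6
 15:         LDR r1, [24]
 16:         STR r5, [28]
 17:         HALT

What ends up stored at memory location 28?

442

MOV r6, #-9 → r6=-9
MOV r7, #27 → r7=27
MOV r5, #26 → r5=26
MOV r1, #31 → r1=31
MUL r5, r5, #17 → r5=26*17=442
LDR r7, [28] → r7=M[28]=1
NEG r6 → r6=-(-9)=9
AND r6, r6, r7 → r6=9&1=1
SUB r6, r7, r7 → r6=1-1=0
SUB r6, r6, r5 → r6=0-442=-442
LDR r6, [32] → r6=M[32]=19
ADD r7, r6, #5 → r7=19+5=24
XOR r6, r1, r7 → r6=31^24=7
NEG r6 → r6=-(7)=-7
LDR r1, [24] → r1=M[24]=4
STR r5, [28] → M[28]=442
halt.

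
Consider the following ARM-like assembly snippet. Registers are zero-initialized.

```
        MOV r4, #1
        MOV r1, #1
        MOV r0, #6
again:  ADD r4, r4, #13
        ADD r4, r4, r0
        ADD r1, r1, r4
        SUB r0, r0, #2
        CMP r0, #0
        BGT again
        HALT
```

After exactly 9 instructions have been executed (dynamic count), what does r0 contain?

4

MOV r4, #1 → r4=1
MOV r1, #1 → r1=1
MOV r0, #6 → r0=6
ADD r4, r4, #13 → r4=1+13=14
ADD r4, r4, r0 → r4=14+6=20
ADD r1, r1, r4 → r1=1+20=21
SUB r0, r0, #2 → r0=6-2=4
CMP r0, #0  (cmp 4,0)
BGT again: taken
After step 9: r0 = 4.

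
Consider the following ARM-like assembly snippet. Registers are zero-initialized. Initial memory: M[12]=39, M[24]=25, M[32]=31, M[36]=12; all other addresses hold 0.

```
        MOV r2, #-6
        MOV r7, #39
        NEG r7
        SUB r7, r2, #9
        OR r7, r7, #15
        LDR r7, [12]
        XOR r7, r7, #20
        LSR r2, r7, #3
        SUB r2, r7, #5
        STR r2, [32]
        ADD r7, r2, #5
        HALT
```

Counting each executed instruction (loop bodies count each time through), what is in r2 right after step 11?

after MOV r2, #-6: r2=-6
after MOV r7, #39: r7=39
after NEG r7: r7=-(39)=-39
after SUB r7, r2, #9: r7=(-6)-9=-15
after OR r7, r7, #15: r7=(-15)|15=-1
after LDR r7, [12]: r7=M[12]=39
after XOR r7, r7, #20: r7=39^20=51
after LSR r2, r7, #3: r2=51>>3=6
after SUB r2, r7, #5: r2=51-5=46
STR r2, [32] → M[32]=46
after ADD r7, r2, #5: r7=46+5=51
After step 11: r2 = 46.

46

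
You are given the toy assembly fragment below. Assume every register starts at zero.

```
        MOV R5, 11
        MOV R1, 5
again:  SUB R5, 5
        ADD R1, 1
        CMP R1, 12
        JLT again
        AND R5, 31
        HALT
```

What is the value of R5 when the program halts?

R5=11
R1=5
R5=11-5=6
R1=5+1=6
CMP R1, 12  (cmp 6,12)
JLT again: taken
R5=6-5=1
R1=6+1=7
CMP R1, 12  (cmp 7,12)
JLT again: taken
R5=1-5=-4
R1=7+1=8
CMP R1, 12  (cmp 8,12)
JLT again: taken
R5=(-4)-5=-9
R1=8+1=9
CMP R1, 12  (cmp 9,12)
JLT again: taken
R5=(-9)-5=-14
R1=9+1=10
CMP R1, 12  (cmp 10,12)
JLT again: taken
R5=(-14)-5=-19
R1=10+1=11
CMP R1, 12  (cmp 11,12)
JLT again: taken
R5=(-19)-5=-24
R1=11+1=12
CMP R1, 12  (cmp 12,12)
JLT again: not taken
R5=(-24)&31=8
halt.

8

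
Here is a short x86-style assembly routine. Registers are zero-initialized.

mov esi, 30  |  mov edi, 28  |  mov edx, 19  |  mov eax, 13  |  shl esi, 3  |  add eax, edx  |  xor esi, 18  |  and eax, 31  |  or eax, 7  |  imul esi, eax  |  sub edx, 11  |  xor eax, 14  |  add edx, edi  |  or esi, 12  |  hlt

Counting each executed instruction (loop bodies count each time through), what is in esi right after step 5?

mov esi, 30 → esi=30
mov edi, 28 → edi=28
mov edx, 19 → edx=19
mov eax, 13 → eax=13
shl esi, 3 → esi=30<<3=240
After step 5: esi = 240.

240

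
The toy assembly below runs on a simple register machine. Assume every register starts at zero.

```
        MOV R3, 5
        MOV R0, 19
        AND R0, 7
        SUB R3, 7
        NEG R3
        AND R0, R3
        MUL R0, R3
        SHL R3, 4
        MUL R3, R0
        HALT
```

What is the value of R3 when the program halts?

MOV R3, 5 → R3=5
MOV R0, 19 → R0=19
AND R0, 7 → R0=19&7=3
SUB R3, 7 → R3=5-7=-2
NEG R3 → R3=-(-2)=2
AND R0, R3 → R0=3&2=2
MUL R0, R3 → R0=2*2=4
SHL R3, 4 → R3=2<<4=32
MUL R3, R0 → R3=32*4=128
halt.

128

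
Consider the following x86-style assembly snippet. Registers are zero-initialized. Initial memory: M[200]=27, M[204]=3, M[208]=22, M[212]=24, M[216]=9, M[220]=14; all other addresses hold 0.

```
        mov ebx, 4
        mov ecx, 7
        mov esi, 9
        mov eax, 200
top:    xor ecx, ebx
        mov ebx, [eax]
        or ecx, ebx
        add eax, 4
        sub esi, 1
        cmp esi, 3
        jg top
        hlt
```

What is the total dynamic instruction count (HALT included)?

after mov ebx, 4: ebx=4
after mov ecx, 7: ecx=7
after mov esi, 9: esi=9
after mov eax, 200: eax=200
after xor ecx, ebx: ecx=7^4=3
after mov ebx, [eax]: ebx=M[200]=27
after or ecx, ebx: ecx=3|27=27
after add eax, 4: eax=200+4=204
after sub esi, 1: esi=9-1=8
cmp esi, 3  (cmp 8,3)
jg top: taken
after xor ecx, ebx: ecx=27^27=0
after mov ebx, [eax]: ebx=M[204]=3
after or ecx, ebx: ecx=0|3=3
after add eax, 4: eax=204+4=208
after sub esi, 1: esi=8-1=7
cmp esi, 3  (cmp 7,3)
jg top: taken
after xor ecx, ebx: ecx=3^3=0
after mov ebx, [eax]: ebx=M[208]=22
after or ecx, ebx: ecx=0|22=22
after add eax, 4: eax=208+4=212
after sub esi, 1: esi=7-1=6
cmp esi, 3  (cmp 6,3)
jg top: taken
after xor ecx, ebx: ecx=22^22=0
after mov ebx, [eax]: ebx=M[212]=24
after or ecx, ebx: ecx=0|24=24
after add eax, 4: eax=212+4=216
after sub esi, 1: esi=6-1=5
cmp esi, 3  (cmp 5,3)
jg top: taken
after xor ecx, ebx: ecx=24^24=0
after mov ebx, [eax]: ebx=M[216]=9
after or ecx, ebx: ecx=0|9=9
after add eax, 4: eax=216+4=220
after sub esi, 1: esi=5-1=4
cmp esi, 3  (cmp 4,3)
jg top: taken
after xor ecx, ebx: ecx=9^9=0
after mov ebx, [eax]: ebx=M[220]=14
after or ecx, ebx: ecx=0|14=14
after add eax, 4: eax=220+4=224
after sub esi, 1: esi=4-1=3
cmp esi, 3  (cmp 3,3)
jg top: not taken
halt.
Total executed instructions: 47.

47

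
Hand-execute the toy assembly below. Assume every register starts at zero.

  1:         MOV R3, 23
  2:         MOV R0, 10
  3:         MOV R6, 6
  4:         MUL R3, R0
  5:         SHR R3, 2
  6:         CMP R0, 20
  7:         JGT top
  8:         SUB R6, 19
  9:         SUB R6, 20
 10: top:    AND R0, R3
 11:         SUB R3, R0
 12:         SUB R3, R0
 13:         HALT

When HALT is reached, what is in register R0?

R3=23
R0=10
R6=6
R3=23*10=230
R3=230>>2=57
CMP R0, 20  (cmp 10,20)
JGT top: not taken
R6=6-19=-13
R6=(-13)-20=-33
R0=10&57=8
R3=57-8=49
R3=49-8=41
halt.

8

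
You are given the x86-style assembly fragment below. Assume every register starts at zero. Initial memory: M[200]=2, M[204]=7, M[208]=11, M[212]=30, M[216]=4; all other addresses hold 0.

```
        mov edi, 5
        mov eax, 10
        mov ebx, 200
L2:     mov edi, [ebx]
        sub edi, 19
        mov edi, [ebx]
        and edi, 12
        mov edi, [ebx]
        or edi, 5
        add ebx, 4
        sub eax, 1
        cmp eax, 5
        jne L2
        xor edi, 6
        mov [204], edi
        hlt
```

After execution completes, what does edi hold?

3

edi=5
eax=10
ebx=200
edi=M[200]=2
edi=2-19=-17
edi=M[200]=2
edi=2&12=0
edi=M[200]=2
edi=2|5=7
ebx=200+4=204
eax=10-1=9
cmp eax, 5  (cmp 9,5)
jne L2: taken
edi=M[204]=7
edi=7-19=-12
edi=M[204]=7
edi=7&12=4
edi=M[204]=7
edi=7|5=7
ebx=204+4=208
eax=9-1=8
cmp eax, 5  (cmp 8,5)
jne L2: taken
edi=M[208]=11
edi=11-19=-8
edi=M[208]=11
edi=11&12=8
edi=M[208]=11
edi=11|5=15
ebx=208+4=212
eax=8-1=7
cmp eax, 5  (cmp 7,5)
jne L2: taken
edi=M[212]=30
edi=30-19=11
edi=M[212]=30
edi=30&12=12
edi=M[212]=30
edi=30|5=31
ebx=212+4=216
eax=7-1=6
cmp eax, 5  (cmp 6,5)
jne L2: taken
edi=M[216]=4
edi=4-19=-15
edi=M[216]=4
edi=4&12=4
edi=M[216]=4
edi=4|5=5
ebx=216+4=220
eax=6-1=5
cmp eax, 5  (cmp 5,5)
jne L2: not taken
edi=5^6=3
mov [204], edi → M[204]=3
halt.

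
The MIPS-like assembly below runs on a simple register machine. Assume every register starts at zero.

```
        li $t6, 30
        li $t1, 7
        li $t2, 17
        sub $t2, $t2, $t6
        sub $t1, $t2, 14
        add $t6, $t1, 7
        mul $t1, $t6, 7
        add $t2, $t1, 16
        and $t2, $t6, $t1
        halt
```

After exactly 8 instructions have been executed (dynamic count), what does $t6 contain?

$t6=30
$t1=7
$t2=17
$t2=17-30=-13
$t1=(-13)-14=-27
$t6=(-27)+7=-20
$t1=(-20)*7=-140
$t2=(-140)+16=-124
After step 8: $t6 = -20.

-20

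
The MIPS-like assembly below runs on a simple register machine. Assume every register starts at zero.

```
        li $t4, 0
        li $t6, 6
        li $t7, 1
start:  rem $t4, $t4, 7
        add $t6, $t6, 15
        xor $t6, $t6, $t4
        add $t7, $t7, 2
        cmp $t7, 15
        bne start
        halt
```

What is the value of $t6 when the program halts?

after li $t4, 0: $t4=0
after li $t6, 6: $t6=6
after li $t7, 1: $t7=1
after rem $t4, $t4, 7: $t4=0%7=0
after add $t6, $t6, 15: $t6=6+15=21
after xor $t6, $t6, $t4: $t6=21^0=21
after add $t7, $t7, 2: $t7=1+2=3
cmp $t7, 15  (cmp 3,15)
bne start: taken
after rem $t4, $t4, 7: $t4=0%7=0
after add $t6, $t6, 15: $t6=21+15=36
after xor $t6, $t6, $t4: $t6=36^0=36
after add $t7, $t7, 2: $t7=3+2=5
cmp $t7, 15  (cmp 5,15)
bne start: taken
after rem $t4, $t4, 7: $t4=0%7=0
after add $t6, $t6, 15: $t6=36+15=51
after xor $t6, $t6, $t4: $t6=51^0=51
after add $t7, $t7, 2: $t7=5+2=7
cmp $t7, 15  (cmp 7,15)
bne start: taken
after rem $t4, $t4, 7: $t4=0%7=0
after add $t6, $t6, 15: $t6=51+15=66
after xor $t6, $t6, $t4: $t6=66^0=66
after add $t7, $t7, 2: $t7=7+2=9
cmp $t7, 15  (cmp 9,15)
bne start: taken
after rem $t4, $t4, 7: $t4=0%7=0
after add $t6, $t6, 15: $t6=66+15=81
after xor $t6, $t6, $t4: $t6=81^0=81
after add $t7, $t7, 2: $t7=9+2=11
cmp $t7, 15  (cmp 11,15)
bne start: taken
after rem $t4, $t4, 7: $t4=0%7=0
after add $t6, $t6, 15: $t6=81+15=96
after xor $t6, $t6, $t4: $t6=96^0=96
after add $t7, $t7, 2: $t7=11+2=13
cmp $t7, 15  (cmp 13,15)
bne start: taken
after rem $t4, $t4, 7: $t4=0%7=0
after add $t6, $t6, 15: $t6=96+15=111
after xor $t6, $t6, $t4: $t6=111^0=111
after add $t7, $t7, 2: $t7=13+2=15
cmp $t7, 15  (cmp 15,15)
bne start: not taken
halt.

111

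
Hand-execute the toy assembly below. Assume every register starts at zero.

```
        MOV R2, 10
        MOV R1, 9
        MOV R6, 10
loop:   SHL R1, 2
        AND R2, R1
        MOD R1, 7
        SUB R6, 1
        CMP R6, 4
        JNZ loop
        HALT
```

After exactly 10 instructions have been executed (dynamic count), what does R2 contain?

MOV R2, 10 → R2=10
MOV R1, 9 → R1=9
MOV R6, 10 → R6=10
SHL R1, 2 → R1=9<<2=36
AND R2, R1 → R2=10&36=0
MOD R1, 7 → R1=36%7=1
SUB R6, 1 → R6=10-1=9
CMP R6, 4  (cmp 9,4)
JNZ loop: taken
SHL R1, 2 → R1=1<<2=4
After step 10: R2 = 0.

0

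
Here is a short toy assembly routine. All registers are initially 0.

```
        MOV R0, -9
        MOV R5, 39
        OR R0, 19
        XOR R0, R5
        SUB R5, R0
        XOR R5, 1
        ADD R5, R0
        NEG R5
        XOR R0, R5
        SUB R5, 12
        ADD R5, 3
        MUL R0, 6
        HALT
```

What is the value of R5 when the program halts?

-47

R0=-9
R5=39
R0=(-9)|19=-9
R0=(-9)^39=-48
R5=39-(-48)=87
R5=87^1=86
R5=86+(-48)=38
R5=-(38)=-38
R0=(-48)^(-38)=10
R5=(-38)-12=-50
R5=(-50)+3=-47
R0=10*6=60
halt.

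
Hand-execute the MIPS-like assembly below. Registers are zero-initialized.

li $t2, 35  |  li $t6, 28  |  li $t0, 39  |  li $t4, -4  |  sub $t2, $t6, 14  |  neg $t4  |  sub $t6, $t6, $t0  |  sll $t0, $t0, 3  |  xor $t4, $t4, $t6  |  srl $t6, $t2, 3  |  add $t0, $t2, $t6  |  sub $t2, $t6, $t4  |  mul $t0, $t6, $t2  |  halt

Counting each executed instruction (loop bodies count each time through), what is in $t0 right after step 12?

after li $t2, 35: $t2=35
after li $t6, 28: $t6=28
after li $t0, 39: $t0=39
after li $t4, -4: $t4=-4
after sub $t2, $t6, 14: $t2=28-14=14
after neg $t4: $t4=-(-4)=4
after sub $t6, $t6, $t0: $t6=28-39=-11
after sll $t0, $t0, 3: $t0=39<<3=312
after xor $t4, $t4, $t6: $t4=4^(-11)=-15
after srl $t6, $t2, 3: $t6=14>>3=1
after add $t0, $t2, $t6: $t0=14+1=15
after sub $t2, $t6, $t4: $t2=1-(-15)=16
After step 12: $t0 = 15.

15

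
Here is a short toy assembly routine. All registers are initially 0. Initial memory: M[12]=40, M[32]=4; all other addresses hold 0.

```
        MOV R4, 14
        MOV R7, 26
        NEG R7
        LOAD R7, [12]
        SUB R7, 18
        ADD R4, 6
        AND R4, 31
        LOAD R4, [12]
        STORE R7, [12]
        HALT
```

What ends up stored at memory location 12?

R4=14
R7=26
R7=-(26)=-26
R7=M[12]=40
R7=40-18=22
R4=14+6=20
R4=20&31=20
R4=M[12]=40
STORE R7, [12] → M[12]=22
halt.

22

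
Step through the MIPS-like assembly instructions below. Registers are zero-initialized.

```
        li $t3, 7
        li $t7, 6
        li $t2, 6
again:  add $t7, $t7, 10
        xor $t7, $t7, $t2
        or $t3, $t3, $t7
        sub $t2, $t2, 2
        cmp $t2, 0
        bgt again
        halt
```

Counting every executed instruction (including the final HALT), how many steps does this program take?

22

$t3=7
$t7=6
$t2=6
$t7=6+10=16
$t7=16^6=22
$t3=7|22=23
$t2=6-2=4
cmp $t2, 0  (cmp 4,0)
bgt again: taken
$t7=22+10=32
$t7=32^4=36
$t3=23|36=55
$t2=4-2=2
cmp $t2, 0  (cmp 2,0)
bgt again: taken
$t7=36+10=46
$t7=46^2=44
$t3=55|44=63
$t2=2-2=0
cmp $t2, 0  (cmp 0,0)
bgt again: not taken
halt.
Total executed instructions: 22.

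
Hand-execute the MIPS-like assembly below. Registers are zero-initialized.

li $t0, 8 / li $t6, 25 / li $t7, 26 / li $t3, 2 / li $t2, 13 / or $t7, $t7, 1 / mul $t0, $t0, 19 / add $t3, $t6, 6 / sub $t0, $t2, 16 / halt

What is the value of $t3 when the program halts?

31

li $t0, 8 → $t0=8
li $t6, 25 → $t6=25
li $t7, 26 → $t7=26
li $t3, 2 → $t3=2
li $t2, 13 → $t2=13
or $t7, $t7, 1 → $t7=26|1=27
mul $t0, $t0, 19 → $t0=8*19=152
add $t3, $t6, 6 → $t3=25+6=31
sub $t0, $t2, 16 → $t0=13-16=-3
halt.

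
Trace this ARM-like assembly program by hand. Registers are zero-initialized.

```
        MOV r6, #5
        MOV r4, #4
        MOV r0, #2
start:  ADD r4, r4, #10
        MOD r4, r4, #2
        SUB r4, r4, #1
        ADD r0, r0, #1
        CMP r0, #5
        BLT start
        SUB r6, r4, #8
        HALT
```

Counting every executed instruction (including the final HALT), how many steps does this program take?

r6=5
r4=4
r0=2
r4=4+10=14
r4=14%2=0
r4=0-1=-1
r0=2+1=3
CMP r0, #5  (cmp 3,5)
BLT start: taken
r4=(-1)+10=9
r4=9%2=1
r4=1-1=0
r0=3+1=4
CMP r0, #5  (cmp 4,5)
BLT start: taken
r4=0+10=10
r4=10%2=0
r4=0-1=-1
r0=4+1=5
CMP r0, #5  (cmp 5,5)
BLT start: not taken
r6=(-1)-8=-9
halt.
Total executed instructions: 23.

23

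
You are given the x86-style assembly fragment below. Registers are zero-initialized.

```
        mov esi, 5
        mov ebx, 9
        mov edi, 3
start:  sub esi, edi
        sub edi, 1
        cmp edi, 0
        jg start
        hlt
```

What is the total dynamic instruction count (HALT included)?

after mov esi, 5: esi=5
after mov ebx, 9: ebx=9
after mov edi, 3: edi=3
after sub esi, edi: esi=5-3=2
after sub edi, 1: edi=3-1=2
cmp edi, 0  (cmp 2,0)
jg start: taken
after sub esi, edi: esi=2-2=0
after sub edi, 1: edi=2-1=1
cmp edi, 0  (cmp 1,0)
jg start: taken
after sub esi, edi: esi=0-1=-1
after sub edi, 1: edi=1-1=0
cmp edi, 0  (cmp 0,0)
jg start: not taken
halt.
Total executed instructions: 16.

16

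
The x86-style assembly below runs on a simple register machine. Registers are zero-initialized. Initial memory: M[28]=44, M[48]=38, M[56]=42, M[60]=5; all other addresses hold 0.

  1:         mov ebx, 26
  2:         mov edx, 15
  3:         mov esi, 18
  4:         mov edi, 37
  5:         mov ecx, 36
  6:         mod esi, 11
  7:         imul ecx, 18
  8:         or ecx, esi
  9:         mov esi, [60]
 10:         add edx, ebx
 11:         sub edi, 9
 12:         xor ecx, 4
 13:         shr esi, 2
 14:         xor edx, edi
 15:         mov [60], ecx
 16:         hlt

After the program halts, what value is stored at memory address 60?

651

after mov ebx, 26: ebx=26
after mov edx, 15: edx=15
after mov esi, 18: esi=18
after mov edi, 37: edi=37
after mov ecx, 36: ecx=36
after mod esi, 11: esi=18%11=7
after imul ecx, 18: ecx=36*18=648
after or ecx, esi: ecx=648|7=655
after mov esi, [60]: esi=M[60]=5
after add edx, ebx: edx=15+26=41
after sub edi, 9: edi=37-9=28
after xor ecx, 4: ecx=655^4=651
after shr esi, 2: esi=5>>2=1
after xor edx, edi: edx=41^28=53
mov [60], ecx → M[60]=651
halt.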